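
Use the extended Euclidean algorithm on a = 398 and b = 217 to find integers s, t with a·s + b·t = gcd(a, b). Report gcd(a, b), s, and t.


Euclidean algorithm on (398, 217) — divide until remainder is 0:
  398 = 1 · 217 + 181
  217 = 1 · 181 + 36
  181 = 5 · 36 + 1
  36 = 36 · 1 + 0
gcd(398, 217) = 1.
Track Bezout coefficients alongside the remainders: start with r₀ = 398 = a·1 + b·0 (s = 1, t = 0) and r₁ = 217 = a·0 + b·1 (s = 0, t = 1); each new remainder r_{k+1} = r_{k-1} − q_k·r_k inherits s_{k+1} = s_{k-1} − q_k·s_k, t_{k+1} = t_{k-1} − q_k·t_k, so r_k = a·s_k + b·t_k at every step:
  q = 1: r = 181, s = 1 − 1·0 = 1, t = 0 − 1·1 = -1  (check: 398·1 + 217·(-1) = 181)
  q = 1: r = 36, s = 0 − 1·1 = -1, t = 1 − 1·(-1) = 2  (check: 398·(-1) + 217·2 = 36)
  q = 5: r = 1, s = 1 − 5·(-1) = 6, t = -1 − 5·2 = -11  (check: 398·6 + 217·(-11) = 1)
The row with r = 1 (the gcd) gives the Bezout coefficients s = 6, t = -11.
Result: 398 · (6) + 217 · (-11) = 1.

gcd(398, 217) = 1; s = 6, t = -11 (check: 398·6 + 217·(-11) = 1).


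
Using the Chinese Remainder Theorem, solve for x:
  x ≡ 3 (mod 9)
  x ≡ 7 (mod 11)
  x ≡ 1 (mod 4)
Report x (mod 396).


Moduli 9, 11, 4 are pairwise coprime; by CRT there is a unique solution modulo M = 9 · 11 · 4 = 396.
Solve pairwise, accumulating the modulus:
  Start with x ≡ 3 (mod 9).
  Combine with x ≡ 7 (mod 11): since gcd(9, 11) = 1, we get a unique residue mod 99.
    Write x = 3 + 9·t and substitute into x ≡ 7 (mod 11): 9·t ≡ 7 − 3 = 4 (mod 11).
    The inverse of 9 mod 11 is 5 (since 9·5 = 45 = 4·11 + 1), so t ≡ 5·4 = 20 ≡ 9 (mod 11).
    Then x = 3 + 9·9 = 84, valid modulo lcm(9, 11) = 99: x ≡ 84 (mod 99).
  Combine with x ≡ 1 (mod 4): since gcd(99, 4) = 1, we get a unique residue mod 396.
    Write x = 84 + 99·t and substitute into x ≡ 1 (mod 4): 99·t ≡ 1 − 84 = -83 (mod 4).
    Reduce coefficients mod 4: 3·t ≡ 1 (mod 4).
    The inverse of 3 mod 4 is 3 (since 3·3 = 9 = 2·4 + 1), so t ≡ 3·1 = 3 ≡ 3 (mod 4).
    Then x = 84 + 99·3 = 381, valid modulo lcm(99, 4) = 396: x ≡ 381 (mod 396).
Verify: 381 mod 9 = 3 ✓, 381 mod 11 = 7 ✓, 381 mod 4 = 1 ✓.

x ≡ 381 (mod 396).


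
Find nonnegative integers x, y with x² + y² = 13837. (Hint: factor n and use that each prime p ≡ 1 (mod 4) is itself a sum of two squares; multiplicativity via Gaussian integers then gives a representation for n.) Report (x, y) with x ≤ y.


Step 1: Factor n = 13837 = 101 · 137.
Step 2: Check the mod-4 condition on each prime factor: 101 ≡ 1 (mod 4), exponent 1; 137 ≡ 1 (mod 4), exponent 1.
All primes ≡ 3 (mod 4) appear to even exponent (or don't appear), so by the two-squares theorem n IS expressible as a sum of two squares.
Step 3: Build a representation. Here n = 101 · 137 is a product of primes ≡ 1 (mod 4). Each prime p ≡ 1 (mod 4) is itself a sum of two squares; find a² by testing p − a² for a perfect square:
  101: 101 − 1² = 100 = 10² ⇒ 101 = 1² + 10².
  137: 137 − 1² = 136, 137 − 2² = 133, 137 − 3² = 128, 137 − 4² = 121 = 11² ⇒ 137 = 4² + 11².
  Combine using the Brahmagupta–Fibonacci identity (a² + b²)(c² + d²) = (ac − bd)² + (ad + bc)² = (ac + bd)² + (ad − bc)²:
  101 · 137 = 13837: from (1² + 10²)(4² + 11²), take (1·4 − 10·11, 1·11 + 10·4) = (4 − 110, 11 + 40) = (-106, 51); dropping signs (only squares matter) gives (106, 51); check 106² + 51² = 11236 + 2601 = 13837 ✓.
Step 4: Order so x ≤ y and verify: 51² + 106² = 2601 + 11236 = 13837 = n. ✓

n = 13837 = 51² + 106² (one valid representation with x ≤ y).


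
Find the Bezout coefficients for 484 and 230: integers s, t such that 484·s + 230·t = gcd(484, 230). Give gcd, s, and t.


Euclidean algorithm on (484, 230) — divide until remainder is 0:
  484 = 2 · 230 + 24
  230 = 9 · 24 + 14
  24 = 1 · 14 + 10
  14 = 1 · 10 + 4
  10 = 2 · 4 + 2
  4 = 2 · 2 + 0
gcd(484, 230) = 2.
Track Bezout coefficients alongside the remainders: start with r₀ = 484 = a·1 + b·0 (s = 1, t = 0) and r₁ = 230 = a·0 + b·1 (s = 0, t = 1); each new remainder r_{k+1} = r_{k-1} − q_k·r_k inherits s_{k+1} = s_{k-1} − q_k·s_k, t_{k+1} = t_{k-1} − q_k·t_k, so r_k = a·s_k + b·t_k at every step:
  q = 2: r = 24, s = 1 − 2·0 = 1, t = 0 − 2·1 = -2  (check: 484·1 + 230·(-2) = 24)
  q = 9: r = 14, s = 0 − 9·1 = -9, t = 1 − 9·(-2) = 19  (check: 484·(-9) + 230·19 = 14)
  q = 1: r = 10, s = 1 − 1·(-9) = 10, t = -2 − 1·19 = -21  (check: 484·10 + 230·(-21) = 10)
  q = 1: r = 4, s = -9 − 1·10 = -19, t = 19 − 1·(-21) = 40  (check: 484·(-19) + 230·40 = 4)
  q = 2: r = 2, s = 10 − 2·(-19) = 48, t = -21 − 2·40 = -101  (check: 484·48 + 230·(-101) = 2)
The row with r = 2 (the gcd) gives the Bezout coefficients s = 48, t = -101.
Result: 484 · (48) + 230 · (-101) = 2.

gcd(484, 230) = 2; s = 48, t = -101 (check: 484·48 + 230·(-101) = 2).


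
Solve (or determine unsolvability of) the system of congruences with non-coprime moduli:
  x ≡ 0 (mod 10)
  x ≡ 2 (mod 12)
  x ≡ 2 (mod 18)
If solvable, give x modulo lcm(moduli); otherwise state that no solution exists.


Moduli 10, 12, 18 are not pairwise coprime, so CRT works modulo lcm(m_i) when all pairwise compatibility conditions hold.
Pairwise compatibility: gcd(m_i, m_j) must divide a_i - a_j for every pair.
Merge one congruence at a time:
  Start: x ≡ 0 (mod 10).
  Combine with x ≡ 2 (mod 12): gcd(10, 12) = 2; 2 - 0 = 2, which IS divisible by 2, so compatible.
    Write x = 0 + 10·t and substitute into x ≡ 2 (mod 12): 10·t ≡ 2 − 0 = 2 (mod 12).
    Divide the congruence (and modulus) by g = 2: 5·t ≡ 1 (mod 6).
    The inverse of 5 mod 6 is 5 (since 5·5 = 25 = 4·6 + 1), so t ≡ 5·1 = 5 ≡ 5 (mod 6).
    Then x = 0 + 10·5 = 50, valid modulo lcm(10, 12) = 60: x ≡ 50 (mod 60).
  Combine with x ≡ 2 (mod 18): gcd(60, 18) = 6; 2 - 50 = -48, which IS divisible by 6, so compatible.
    Write x = 50 + 60·t and substitute into x ≡ 2 (mod 18): 60·t ≡ 2 − 50 = -48 (mod 18).
    Divide the congruence (and modulus) by g = 6: 10·t ≡ -8 (mod 3).
    Reduce coefficients mod 3: 1·t ≡ 1 (mod 3).
    So t ≡ 1 (mod 3).
    Then x = 50 + 60·1 = 110, valid modulo lcm(60, 18) = 180: x ≡ 110 (mod 180).
Verify: 110 mod 10 = 0, 110 mod 12 = 2, 110 mod 18 = 2.

x ≡ 110 (mod 180).


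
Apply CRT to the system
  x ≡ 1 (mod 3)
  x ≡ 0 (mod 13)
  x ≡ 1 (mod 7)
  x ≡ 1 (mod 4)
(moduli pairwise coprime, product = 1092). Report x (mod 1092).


Product of moduli M = 3 · 13 · 7 · 4 = 1092.
Merge one congruence at a time:
  Start: x ≡ 1 (mod 3).
  Combine with x ≡ 0 (mod 13); new modulus lcm = 39.
    Write x = 1 + 3·t and substitute into x ≡ 0 (mod 13): 3·t ≡ 0 − 1 = -1 (mod 13).
    Reduce coefficients mod 13: 3·t ≡ 12 (mod 13).
    The inverse of 3 mod 13 is 9 (since 3·9 = 27 = 2·13 + 1), so t ≡ 9·12 = 108 ≡ 4 (mod 13).
    Then x = 1 + 3·4 = 13, valid modulo lcm(3, 13) = 39: x ≡ 13 (mod 39).
  Combine with x ≡ 1 (mod 7); new modulus lcm = 273.
    Write x = 13 + 39·t and substitute into x ≡ 1 (mod 7): 39·t ≡ 1 − 13 = -12 (mod 7).
    Reduce coefficients mod 7: 4·t ≡ 2 (mod 7).
    The inverse of 4 mod 7 is 2 (since 4·2 = 8 = 1·7 + 1), so t ≡ 2·2 = 4 ≡ 4 (mod 7).
    Then x = 13 + 39·4 = 169, valid modulo lcm(39, 7) = 273: x ≡ 169 (mod 273).
  Combine with x ≡ 1 (mod 4); new modulus lcm = 1092.
    Write x = 169 + 273·t and substitute into x ≡ 1 (mod 4): 273·t ≡ 1 − 169 = -168 (mod 4).
    Reduce coefficients mod 4: 1·t ≡ 0 (mod 4).
    So t ≡ 0 (mod 4).
    Then x = 169 + 273·0 = 169, valid modulo lcm(273, 4) = 1092: x ≡ 169 (mod 1092).
Verify against each original: 169 mod 3 = 1, 169 mod 13 = 0, 169 mod 7 = 1, 169 mod 4 = 1.

x ≡ 169 (mod 1092).


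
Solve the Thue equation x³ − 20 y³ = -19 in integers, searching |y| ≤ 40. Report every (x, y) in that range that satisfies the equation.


The equation is x³ - 20y³ = -19. For fixed y, x³ = 20·y³ − 19, so a solution requires the RHS to be a perfect cube.
Strategy: iterate y from -40 to 40, compute RHS = 20·y³ − 19, and check whether it is a (positive or negative) perfect cube.
Check small values of y:
  y = 0: RHS = -19 is not a perfect cube.
  y = 1: RHS = 1 = (1)³ ⇒ x = 1 works.
  y = -1: RHS = -39 is not a perfect cube.
  y = 2: RHS = 141 is not a perfect cube.
  y = -2: RHS = -179 is not a perfect cube.
  y = 3: RHS = 521 is not a perfect cube.
  y = -3: RHS = -559 is not a perfect cube.
Continuing the search up to |y| = 40 finds no further solutions beyond those listed.
Collected solutions: (1, 1).

Solutions (with |y| ≤ 40): (1, 1).


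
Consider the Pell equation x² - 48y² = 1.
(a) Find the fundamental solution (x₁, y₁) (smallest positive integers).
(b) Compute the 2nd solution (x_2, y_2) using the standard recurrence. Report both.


Step 1: Find the fundamental solution (x₁, y₁) of x² - 48y² = 1.
  Expand √48 as a continued fraction. a₀ = ⌊√48⌋ = 6; iterate m_{k+1} = d_k·a_k − m_k, d_{k+1} = (48 − m_{k+1}²)/d_k, a_{k+1} = ⌊(a₀ + m_{k+1})/d_{k+1}⌋ (starting m₀ = 0, d₀ = 1), with convergents p_k = a_k·p_{k-1} + p_{k-2}, q_k = a_k·q_{k-1} + q_{k-2} (p₋₁ = 1, q₋₁ = 0):
  k = 0: a₀ = 6; p₀/q₀ = 6/1; p₀² − 48·q₀² = 36 − 48 = -12.
  k = 1: m = 6, d = 12, a = ⌊(6 + 6)/12⌋ = 1; p/q = (1·6 + 1)/(1·1 + 0) = 7/1; p² − 48·q² = 49 − 48 = 1.
  The first convergent with p² − 48·q² = 1 gives the fundamental solution (x₁, y₁) = (7, 1).
Step 2: Apply the recurrence (x_{n+1}, y_{n+1}) = (x₁x_n + 48y₁y_n, x₁y_n + y₁x_n) repeatedly.
  From (x_1, y_1) = (7, 1): x_2 = 7·7 + 48·1·1 = 97; y_2 = 7·1 + 1·7 = 14.
Step 3: Verify x_2² - 48·y_2² = 9409 - 9408 = 1 (should be 1). ✓

(x_1, y_1) = (7, 1); (x_2, y_2) = (97, 14).


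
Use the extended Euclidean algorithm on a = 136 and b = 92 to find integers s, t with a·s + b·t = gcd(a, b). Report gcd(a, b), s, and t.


Euclidean algorithm on (136, 92) — divide until remainder is 0:
  136 = 1 · 92 + 44
  92 = 2 · 44 + 4
  44 = 11 · 4 + 0
gcd(136, 92) = 4.
Track Bezout coefficients alongside the remainders: start with r₀ = 136 = a·1 + b·0 (s = 1, t = 0) and r₁ = 92 = a·0 + b·1 (s = 0, t = 1); each new remainder r_{k+1} = r_{k-1} − q_k·r_k inherits s_{k+1} = s_{k-1} − q_k·s_k, t_{k+1} = t_{k-1} − q_k·t_k, so r_k = a·s_k + b·t_k at every step:
  q = 1: r = 44, s = 1 − 1·0 = 1, t = 0 − 1·1 = -1  (check: 136·1 + 92·(-1) = 44)
  q = 2: r = 4, s = 0 − 2·1 = -2, t = 1 − 2·(-1) = 3  (check: 136·(-2) + 92·3 = 4)
The row with r = 4 (the gcd) gives the Bezout coefficients s = -2, t = 3.
Result: 136 · (-2) + 92 · (3) = 4.

gcd(136, 92) = 4; s = -2, t = 3 (check: 136·(-2) + 92·3 = 4).


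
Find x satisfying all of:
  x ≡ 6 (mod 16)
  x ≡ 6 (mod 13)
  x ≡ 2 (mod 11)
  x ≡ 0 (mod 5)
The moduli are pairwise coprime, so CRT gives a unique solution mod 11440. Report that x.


Product of moduli M = 16 · 13 · 11 · 5 = 11440.
Merge one congruence at a time:
  Start: x ≡ 6 (mod 16).
  Combine with x ≡ 6 (mod 13); new modulus lcm = 208.
    Write x = 6 + 16·t and substitute into x ≡ 6 (mod 13): 16·t ≡ 6 − 6 = 0 (mod 13).
    Reduce coefficients mod 13: 3·t ≡ 0 (mod 13).
    The inverse of 3 mod 13 is 9 (since 3·9 = 27 = 2·13 + 1), so t ≡ 9·0 = 0 ≡ 0 (mod 13).
    Then x = 6 + 16·0 = 6, valid modulo lcm(16, 13) = 208: x ≡ 6 (mod 208).
  Combine with x ≡ 2 (mod 11); new modulus lcm = 2288.
    Write x = 6 + 208·t and substitute into x ≡ 2 (mod 11): 208·t ≡ 2 − 6 = -4 (mod 11).
    Reduce coefficients mod 11: 10·t ≡ 7 (mod 11).
    The inverse of 10 mod 11 is 10 (since 10·10 = 100 = 9·11 + 1), so t ≡ 10·7 = 70 ≡ 4 (mod 11).
    Then x = 6 + 208·4 = 838, valid modulo lcm(208, 11) = 2288: x ≡ 838 (mod 2288).
  Combine with x ≡ 0 (mod 5); new modulus lcm = 11440.
    Write x = 838 + 2288·t and substitute into x ≡ 0 (mod 5): 2288·t ≡ 0 − 838 = -838 (mod 5).
    Reduce coefficients mod 5: 3·t ≡ 2 (mod 5).
    The inverse of 3 mod 5 is 2 (since 3·2 = 6 = 1·5 + 1), so t ≡ 2·2 = 4 ≡ 4 (mod 5).
    Then x = 838 + 2288·4 = 9990, valid modulo lcm(2288, 5) = 11440: x ≡ 9990 (mod 11440).
Verify against each original: 9990 mod 16 = 6, 9990 mod 13 = 6, 9990 mod 11 = 2, 9990 mod 5 = 0.

x ≡ 9990 (mod 11440).


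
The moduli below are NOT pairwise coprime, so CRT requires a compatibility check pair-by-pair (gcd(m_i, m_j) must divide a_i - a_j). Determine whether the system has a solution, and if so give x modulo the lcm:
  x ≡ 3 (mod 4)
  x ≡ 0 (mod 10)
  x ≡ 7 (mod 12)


Moduli 4, 10, 12 are not pairwise coprime, so CRT works modulo lcm(m_i) when all pairwise compatibility conditions hold.
Pairwise compatibility: gcd(m_i, m_j) must divide a_i - a_j for every pair.
Merge one congruence at a time:
  Start: x ≡ 3 (mod 4).
  Combine with x ≡ 0 (mod 10): gcd(4, 10) = 2, and 0 - 3 = -3 is NOT divisible by 2.
    ⇒ system is inconsistent (no integer solution).

No solution (the system is inconsistent).


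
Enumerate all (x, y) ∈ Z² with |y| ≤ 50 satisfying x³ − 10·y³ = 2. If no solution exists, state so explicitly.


The equation is x³ - 10y³ = 2. For fixed y, x³ = 10·y³ + 2, so a solution requires the RHS to be a perfect cube.
Strategy: iterate y from -50 to 50, compute RHS = 10·y³ + 2, and check whether it is a (positive or negative) perfect cube.
Check small values of y:
  y = 0: RHS = 2 is not a perfect cube.
  y = 1: RHS = 12 is not a perfect cube.
  y = -1: RHS = -8 = (-2)³ ⇒ x = -2 works.
  y = 2: RHS = 82 is not a perfect cube.
  y = -2: RHS = -78 is not a perfect cube.
  y = 3: RHS = 272 is not a perfect cube.
  y = -3: RHS = -268 is not a perfect cube.
Continuing the search up to |y| = 50 finds no further solutions beyond those listed.
Collected solutions: (-2, -1).

Solutions (with |y| ≤ 50): (-2, -1).


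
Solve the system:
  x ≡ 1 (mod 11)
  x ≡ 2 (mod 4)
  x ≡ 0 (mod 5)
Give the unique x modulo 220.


Moduli 11, 4, 5 are pairwise coprime; by CRT there is a unique solution modulo M = 11 · 4 · 5 = 220.
Solve pairwise, accumulating the modulus:
  Start with x ≡ 1 (mod 11).
  Combine with x ≡ 2 (mod 4): since gcd(11, 4) = 1, we get a unique residue mod 44.
    Write x = 1 + 11·t and substitute into x ≡ 2 (mod 4): 11·t ≡ 2 − 1 = 1 (mod 4).
    Reduce coefficients mod 4: 3·t ≡ 1 (mod 4).
    The inverse of 3 mod 4 is 3 (since 3·3 = 9 = 2·4 + 1), so t ≡ 3·1 = 3 ≡ 3 (mod 4).
    Then x = 1 + 11·3 = 34, valid modulo lcm(11, 4) = 44: x ≡ 34 (mod 44).
  Combine with x ≡ 0 (mod 5): since gcd(44, 5) = 1, we get a unique residue mod 220.
    Write x = 34 + 44·t and substitute into x ≡ 0 (mod 5): 44·t ≡ 0 − 34 = -34 (mod 5).
    Reduce coefficients mod 5: 4·t ≡ 1 (mod 5).
    The inverse of 4 mod 5 is 4 (since 4·4 = 16 = 3·5 + 1), so t ≡ 4·1 = 4 ≡ 4 (mod 5).
    Then x = 34 + 44·4 = 210, valid modulo lcm(44, 5) = 220: x ≡ 210 (mod 220).
Verify: 210 mod 11 = 1 ✓, 210 mod 4 = 2 ✓, 210 mod 5 = 0 ✓.

x ≡ 210 (mod 220).


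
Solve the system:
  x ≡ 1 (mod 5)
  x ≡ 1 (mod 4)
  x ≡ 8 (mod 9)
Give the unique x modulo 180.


Moduli 5, 4, 9 are pairwise coprime; by CRT there is a unique solution modulo M = 5 · 4 · 9 = 180.
Solve pairwise, accumulating the modulus:
  Start with x ≡ 1 (mod 5).
  Combine with x ≡ 1 (mod 4): since gcd(5, 4) = 1, we get a unique residue mod 20.
    Write x = 1 + 5·t and substitute into x ≡ 1 (mod 4): 5·t ≡ 1 − 1 = 0 (mod 4).
    Reduce coefficients mod 4: 1·t ≡ 0 (mod 4).
    So t ≡ 0 (mod 4).
    Then x = 1 + 5·0 = 1, valid modulo lcm(5, 4) = 20: x ≡ 1 (mod 20).
  Combine with x ≡ 8 (mod 9): since gcd(20, 9) = 1, we get a unique residue mod 180.
    Write x = 1 + 20·t and substitute into x ≡ 8 (mod 9): 20·t ≡ 8 − 1 = 7 (mod 9).
    Reduce coefficients mod 9: 2·t ≡ 7 (mod 9).
    The inverse of 2 mod 9 is 5 (since 2·5 = 10 = 1·9 + 1), so t ≡ 5·7 = 35 ≡ 8 (mod 9).
    Then x = 1 + 20·8 = 161, valid modulo lcm(20, 9) = 180: x ≡ 161 (mod 180).
Verify: 161 mod 5 = 1 ✓, 161 mod 4 = 1 ✓, 161 mod 9 = 8 ✓.

x ≡ 161 (mod 180).


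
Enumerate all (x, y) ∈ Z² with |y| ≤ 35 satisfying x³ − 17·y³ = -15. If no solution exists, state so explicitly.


The equation is x³ - 17y³ = -15. For fixed y, x³ = 17·y³ − 15, so a solution requires the RHS to be a perfect cube.
Strategy: iterate y from -35 to 35, compute RHS = 17·y³ − 15, and check whether it is a (positive or negative) perfect cube.
Check small values of y:
  y = 0: RHS = -15 is not a perfect cube.
  y = 1: RHS = 2 is not a perfect cube.
  y = -1: RHS = -32 is not a perfect cube.
  y = 2: RHS = 121 is not a perfect cube.
  y = -2: RHS = -151 is not a perfect cube.
  y = 3: RHS = 444 is not a perfect cube.
  y = -3: RHS = -474 is not a perfect cube.
Continuing the search up to |y| = 35 finds no solutions either.
No (x, y) in the scanned range satisfies the equation.

No integer solutions with |y| ≤ 35.


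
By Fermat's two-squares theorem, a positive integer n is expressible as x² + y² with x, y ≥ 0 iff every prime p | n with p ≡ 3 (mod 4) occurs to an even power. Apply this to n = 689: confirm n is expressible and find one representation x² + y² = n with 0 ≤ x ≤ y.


Step 1: Factor n = 689 = 13 · 53.
Step 2: Check the mod-4 condition on each prime factor: 13 ≡ 1 (mod 4), exponent 1; 53 ≡ 1 (mod 4), exponent 1.
All primes ≡ 3 (mod 4) appear to even exponent (or don't appear), so by the two-squares theorem n IS expressible as a sum of two squares.
Step 3: Build a representation. Here n = 13 · 53 is a product of primes ≡ 1 (mod 4). Each prime p ≡ 1 (mod 4) is itself a sum of two squares; find a² by testing p − a² for a perfect square:
  13: 13 − 1² = 12, 13 − 2² = 9 = 3² ⇒ 13 = 2² + 3².
  53: 53 − 1² = 52, 53 − 2² = 49 = 7² ⇒ 53 = 2² + 7².
  Combine using the Brahmagupta–Fibonacci identity (a² + b²)(c² + d²) = (ac − bd)² + (ad + bc)² = (ac + bd)² + (ad − bc)²:
  13 · 53 = 689: from (2² + 3²)(2² + 7²), take (2·2 − 3·7, 2·7 + 3·2) = (4 − 21, 14 + 6) = (-17, 20); dropping signs (only squares matter) gives (17, 20); check 17² + 20² = 289 + 400 = 689 ✓.
Step 4: Order so x ≤ y and verify: 17² + 20² = 289 + 400 = 689 = n. ✓

n = 689 = 17² + 20² (one valid representation with x ≤ y).


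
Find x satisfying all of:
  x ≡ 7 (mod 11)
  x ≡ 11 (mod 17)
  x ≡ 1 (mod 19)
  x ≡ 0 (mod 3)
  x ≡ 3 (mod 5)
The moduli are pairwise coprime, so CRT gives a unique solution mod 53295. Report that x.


Product of moduli M = 11 · 17 · 19 · 3 · 5 = 53295.
Merge one congruence at a time:
  Start: x ≡ 7 (mod 11).
  Combine with x ≡ 11 (mod 17); new modulus lcm = 187.
    Write x = 7 + 11·t and substitute into x ≡ 11 (mod 17): 11·t ≡ 11 − 7 = 4 (mod 17).
    The inverse of 11 mod 17 is 14 (since 11·14 = 154 = 9·17 + 1), so t ≡ 14·4 = 56 ≡ 5 (mod 17).
    Then x = 7 + 11·5 = 62, valid modulo lcm(11, 17) = 187: x ≡ 62 (mod 187).
  Combine with x ≡ 1 (mod 19); new modulus lcm = 3553.
    Write x = 62 + 187·t and substitute into x ≡ 1 (mod 19): 187·t ≡ 1 − 62 = -61 (mod 19).
    Reduce coefficients mod 19: 16·t ≡ 15 (mod 19).
    The inverse of 16 mod 19 is 6 (since 16·6 = 96 = 5·19 + 1), so t ≡ 6·15 = 90 ≡ 14 (mod 19).
    Then x = 62 + 187·14 = 2680, valid modulo lcm(187, 19) = 3553: x ≡ 2680 (mod 3553).
  Combine with x ≡ 0 (mod 3); new modulus lcm = 10659.
    Write x = 2680 + 3553·t and substitute into x ≡ 0 (mod 3): 3553·t ≡ 0 − 2680 = -2680 (mod 3).
    Reduce coefficients mod 3: 1·t ≡ 2 (mod 3).
    So t ≡ 2 (mod 3).
    Then x = 2680 + 3553·2 = 9786, valid modulo lcm(3553, 3) = 10659: x ≡ 9786 (mod 10659).
  Combine with x ≡ 3 (mod 5); new modulus lcm = 53295.
    Write x = 9786 + 10659·t and substitute into x ≡ 3 (mod 5): 10659·t ≡ 3 − 9786 = -9783 (mod 5).
    Reduce coefficients mod 5: 4·t ≡ 2 (mod 5).
    The inverse of 4 mod 5 is 4 (since 4·4 = 16 = 3·5 + 1), so t ≡ 4·2 = 8 ≡ 3 (mod 5).
    Then x = 9786 + 10659·3 = 41763, valid modulo lcm(10659, 5) = 53295: x ≡ 41763 (mod 53295).
Verify against each original: 41763 mod 11 = 7, 41763 mod 17 = 11, 41763 mod 19 = 1, 41763 mod 3 = 0, 41763 mod 5 = 3.

x ≡ 41763 (mod 53295).


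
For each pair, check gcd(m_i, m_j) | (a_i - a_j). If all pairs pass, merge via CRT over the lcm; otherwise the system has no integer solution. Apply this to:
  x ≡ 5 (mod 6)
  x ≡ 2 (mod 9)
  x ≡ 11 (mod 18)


Moduli 6, 9, 18 are not pairwise coprime, so CRT works modulo lcm(m_i) when all pairwise compatibility conditions hold.
Pairwise compatibility: gcd(m_i, m_j) must divide a_i - a_j for every pair.
Merge one congruence at a time:
  Start: x ≡ 5 (mod 6).
  Combine with x ≡ 2 (mod 9): gcd(6, 9) = 3; 2 - 5 = -3, which IS divisible by 3, so compatible.
    Write x = 5 + 6·t and substitute into x ≡ 2 (mod 9): 6·t ≡ 2 − 5 = -3 (mod 9).
    Divide the congruence (and modulus) by g = 3: 2·t ≡ -1 (mod 3).
    Reduce coefficients mod 3: 2·t ≡ 2 (mod 3).
    The inverse of 2 mod 3 is 2 (since 2·2 = 4 = 1·3 + 1), so t ≡ 2·2 = 4 ≡ 1 (mod 3).
    Then x = 5 + 6·1 = 11, valid modulo lcm(6, 9) = 18: x ≡ 11 (mod 18).
  Combine with x ≡ 11 (mod 18): gcd(18, 18) = 18; 11 - 11 = 0, which IS divisible by 18, so compatible.
    Write x = 11 + 18·t and substitute into x ≡ 11 (mod 18): 18·t ≡ 11 − 11 = 0 (mod 18).
    Divide the congruence (and modulus) by g = 18: 1·t ≡ 0 (mod 1).
    Modulo 1 every t works; take t = 0.
    Then x = 11 + 18·0 = 11, valid modulo lcm(18, 18) = 18: x ≡ 11 (mod 18).
Verify: 11 mod 6 = 5, 11 mod 9 = 2, 11 mod 18 = 11.

x ≡ 11 (mod 18).


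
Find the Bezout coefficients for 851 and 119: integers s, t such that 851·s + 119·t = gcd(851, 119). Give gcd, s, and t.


Euclidean algorithm on (851, 119) — divide until remainder is 0:
  851 = 7 · 119 + 18
  119 = 6 · 18 + 11
  18 = 1 · 11 + 7
  11 = 1 · 7 + 4
  7 = 1 · 4 + 3
  4 = 1 · 3 + 1
  3 = 3 · 1 + 0
gcd(851, 119) = 1.
Track Bezout coefficients alongside the remainders: start with r₀ = 851 = a·1 + b·0 (s = 1, t = 0) and r₁ = 119 = a·0 + b·1 (s = 0, t = 1); each new remainder r_{k+1} = r_{k-1} − q_k·r_k inherits s_{k+1} = s_{k-1} − q_k·s_k, t_{k+1} = t_{k-1} − q_k·t_k, so r_k = a·s_k + b·t_k at every step:
  q = 7: r = 18, s = 1 − 7·0 = 1, t = 0 − 7·1 = -7  (check: 851·1 + 119·(-7) = 18)
  q = 6: r = 11, s = 0 − 6·1 = -6, t = 1 − 6·(-7) = 43  (check: 851·(-6) + 119·43 = 11)
  q = 1: r = 7, s = 1 − 1·(-6) = 7, t = -7 − 1·43 = -50  (check: 851·7 + 119·(-50) = 7)
  q = 1: r = 4, s = -6 − 1·7 = -13, t = 43 − 1·(-50) = 93  (check: 851·(-13) + 119·93 = 4)
  q = 1: r = 3, s = 7 − 1·(-13) = 20, t = -50 − 1·93 = -143  (check: 851·20 + 119·(-143) = 3)
  q = 1: r = 1, s = -13 − 1·20 = -33, t = 93 − 1·(-143) = 236  (check: 851·(-33) + 119·236 = 1)
The row with r = 1 (the gcd) gives the Bezout coefficients s = -33, t = 236.
Result: 851 · (-33) + 119 · (236) = 1.

gcd(851, 119) = 1; s = -33, t = 236 (check: 851·(-33) + 119·236 = 1).


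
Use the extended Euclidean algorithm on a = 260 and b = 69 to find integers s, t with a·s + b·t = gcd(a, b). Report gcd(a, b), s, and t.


Euclidean algorithm on (260, 69) — divide until remainder is 0:
  260 = 3 · 69 + 53
  69 = 1 · 53 + 16
  53 = 3 · 16 + 5
  16 = 3 · 5 + 1
  5 = 5 · 1 + 0
gcd(260, 69) = 1.
Track Bezout coefficients alongside the remainders: start with r₀ = 260 = a·1 + b·0 (s = 1, t = 0) and r₁ = 69 = a·0 + b·1 (s = 0, t = 1); each new remainder r_{k+1} = r_{k-1} − q_k·r_k inherits s_{k+1} = s_{k-1} − q_k·s_k, t_{k+1} = t_{k-1} − q_k·t_k, so r_k = a·s_k + b·t_k at every step:
  q = 3: r = 53, s = 1 − 3·0 = 1, t = 0 − 3·1 = -3  (check: 260·1 + 69·(-3) = 53)
  q = 1: r = 16, s = 0 − 1·1 = -1, t = 1 − 1·(-3) = 4  (check: 260·(-1) + 69·4 = 16)
  q = 3: r = 5, s = 1 − 3·(-1) = 4, t = -3 − 3·4 = -15  (check: 260·4 + 69·(-15) = 5)
  q = 3: r = 1, s = -1 − 3·4 = -13, t = 4 − 3·(-15) = 49  (check: 260·(-13) + 69·49 = 1)
The row with r = 1 (the gcd) gives the Bezout coefficients s = -13, t = 49.
Result: 260 · (-13) + 69 · (49) = 1.

gcd(260, 69) = 1; s = -13, t = 49 (check: 260·(-13) + 69·49 = 1).


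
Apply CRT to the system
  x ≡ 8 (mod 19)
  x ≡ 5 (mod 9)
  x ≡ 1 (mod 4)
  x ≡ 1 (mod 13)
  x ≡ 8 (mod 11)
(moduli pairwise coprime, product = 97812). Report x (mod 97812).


Product of moduli M = 19 · 9 · 4 · 13 · 11 = 97812.
Merge one congruence at a time:
  Start: x ≡ 8 (mod 19).
  Combine with x ≡ 5 (mod 9); new modulus lcm = 171.
    Write x = 8 + 19·t and substitute into x ≡ 5 (mod 9): 19·t ≡ 5 − 8 = -3 (mod 9).
    Reduce coefficients mod 9: 1·t ≡ 6 (mod 9).
    So t ≡ 6 (mod 9).
    Then x = 8 + 19·6 = 122, valid modulo lcm(19, 9) = 171: x ≡ 122 (mod 171).
  Combine with x ≡ 1 (mod 4); new modulus lcm = 684.
    Write x = 122 + 171·t and substitute into x ≡ 1 (mod 4): 171·t ≡ 1 − 122 = -121 (mod 4).
    Reduce coefficients mod 4: 3·t ≡ 3 (mod 4).
    The inverse of 3 mod 4 is 3 (since 3·3 = 9 = 2·4 + 1), so t ≡ 3·3 = 9 ≡ 1 (mod 4).
    Then x = 122 + 171·1 = 293, valid modulo lcm(171, 4) = 684: x ≡ 293 (mod 684).
  Combine with x ≡ 1 (mod 13); new modulus lcm = 8892.
    Write x = 293 + 684·t and substitute into x ≡ 1 (mod 13): 684·t ≡ 1 − 293 = -292 (mod 13).
    Reduce coefficients mod 13: 8·t ≡ 7 (mod 13).
    The inverse of 8 mod 13 is 5 (since 8·5 = 40 = 3·13 + 1), so t ≡ 5·7 = 35 ≡ 9 (mod 13).
    Then x = 293 + 684·9 = 6449, valid modulo lcm(684, 13) = 8892: x ≡ 6449 (mod 8892).
  Combine with x ≡ 8 (mod 11); new modulus lcm = 97812.
    Write x = 6449 + 8892·t and substitute into x ≡ 8 (mod 11): 8892·t ≡ 8 − 6449 = -6441 (mod 11).
    Reduce coefficients mod 11: 4·t ≡ 5 (mod 11).
    The inverse of 4 mod 11 is 3 (since 4·3 = 12 = 1·11 + 1), so t ≡ 3·5 = 15 ≡ 4 (mod 11).
    Then x = 6449 + 8892·4 = 42017, valid modulo lcm(8892, 11) = 97812: x ≡ 42017 (mod 97812).
Verify against each original: 42017 mod 19 = 8, 42017 mod 9 = 5, 42017 mod 4 = 1, 42017 mod 13 = 1, 42017 mod 11 = 8.

x ≡ 42017 (mod 97812).


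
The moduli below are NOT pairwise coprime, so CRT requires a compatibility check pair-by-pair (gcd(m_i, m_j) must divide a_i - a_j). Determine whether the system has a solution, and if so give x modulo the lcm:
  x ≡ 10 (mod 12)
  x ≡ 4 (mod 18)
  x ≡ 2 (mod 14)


Moduli 12, 18, 14 are not pairwise coprime, so CRT works modulo lcm(m_i) when all pairwise compatibility conditions hold.
Pairwise compatibility: gcd(m_i, m_j) must divide a_i - a_j for every pair.
Merge one congruence at a time:
  Start: x ≡ 10 (mod 12).
  Combine with x ≡ 4 (mod 18): gcd(12, 18) = 6; 4 - 10 = -6, which IS divisible by 6, so compatible.
    Write x = 10 + 12·t and substitute into x ≡ 4 (mod 18): 12·t ≡ 4 − 10 = -6 (mod 18).
    Divide the congruence (and modulus) by g = 6: 2·t ≡ -1 (mod 3).
    Reduce coefficients mod 3: 2·t ≡ 2 (mod 3).
    The inverse of 2 mod 3 is 2 (since 2·2 = 4 = 1·3 + 1), so t ≡ 2·2 = 4 ≡ 1 (mod 3).
    Then x = 10 + 12·1 = 22, valid modulo lcm(12, 18) = 36: x ≡ 22 (mod 36).
  Combine with x ≡ 2 (mod 14): gcd(36, 14) = 2; 2 - 22 = -20, which IS divisible by 2, so compatible.
    Write x = 22 + 36·t and substitute into x ≡ 2 (mod 14): 36·t ≡ 2 − 22 = -20 (mod 14).
    Divide the congruence (and modulus) by g = 2: 18·t ≡ -10 (mod 7).
    Reduce coefficients mod 7: 4·t ≡ 4 (mod 7).
    The inverse of 4 mod 7 is 2 (since 4·2 = 8 = 1·7 + 1), so t ≡ 2·4 = 8 ≡ 1 (mod 7).
    Then x = 22 + 36·1 = 58, valid modulo lcm(36, 14) = 252: x ≡ 58 (mod 252).
Verify: 58 mod 12 = 10, 58 mod 18 = 4, 58 mod 14 = 2.

x ≡ 58 (mod 252).


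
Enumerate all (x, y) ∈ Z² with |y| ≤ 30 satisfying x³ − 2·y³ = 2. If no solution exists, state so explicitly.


The equation is x³ - 2y³ = 2. For fixed y, x³ = 2·y³ + 2, so a solution requires the RHS to be a perfect cube.
Strategy: iterate y from -30 to 30, compute RHS = 2·y³ + 2, and check whether it is a (positive or negative) perfect cube.
Check small values of y:
  y = 0: RHS = 2 is not a perfect cube.
  y = 1: RHS = 4 is not a perfect cube.
  y = -1: RHS = 0 = (0)³ ⇒ x = 0 works.
  y = 2: RHS = 18 is not a perfect cube.
  y = -2: RHS = -14 is not a perfect cube.
  y = 3: RHS = 56 is not a perfect cube.
  y = -3: RHS = -52 is not a perfect cube.
Continuing the search up to |y| = 30 finds no further solutions beyond those listed.
Collected solutions: (0, -1).

Solutions (with |y| ≤ 30): (0, -1).


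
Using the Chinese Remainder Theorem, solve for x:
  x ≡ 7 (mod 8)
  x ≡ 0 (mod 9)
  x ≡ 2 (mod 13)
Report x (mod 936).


Moduli 8, 9, 13 are pairwise coprime; by CRT there is a unique solution modulo M = 8 · 9 · 13 = 936.
Solve pairwise, accumulating the modulus:
  Start with x ≡ 7 (mod 8).
  Combine with x ≡ 0 (mod 9): since gcd(8, 9) = 1, we get a unique residue mod 72.
    Write x = 7 + 8·t and substitute into x ≡ 0 (mod 9): 8·t ≡ 0 − 7 = -7 (mod 9).
    Reduce coefficients mod 9: 8·t ≡ 2 (mod 9).
    The inverse of 8 mod 9 is 8 (since 8·8 = 64 = 7·9 + 1), so t ≡ 8·2 = 16 ≡ 7 (mod 9).
    Then x = 7 + 8·7 = 63, valid modulo lcm(8, 9) = 72: x ≡ 63 (mod 72).
  Combine with x ≡ 2 (mod 13): since gcd(72, 13) = 1, we get a unique residue mod 936.
    Write x = 63 + 72·t and substitute into x ≡ 2 (mod 13): 72·t ≡ 2 − 63 = -61 (mod 13).
    Reduce coefficients mod 13: 7·t ≡ 4 (mod 13).
    The inverse of 7 mod 13 is 2 (since 7·2 = 14 = 1·13 + 1), so t ≡ 2·4 = 8 ≡ 8 (mod 13).
    Then x = 63 + 72·8 = 639, valid modulo lcm(72, 13) = 936: x ≡ 639 (mod 936).
Verify: 639 mod 8 = 7 ✓, 639 mod 9 = 0 ✓, 639 mod 13 = 2 ✓.

x ≡ 639 (mod 936).


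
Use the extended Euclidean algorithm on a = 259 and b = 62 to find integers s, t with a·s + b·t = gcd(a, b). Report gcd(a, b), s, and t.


Euclidean algorithm on (259, 62) — divide until remainder is 0:
  259 = 4 · 62 + 11
  62 = 5 · 11 + 7
  11 = 1 · 7 + 4
  7 = 1 · 4 + 3
  4 = 1 · 3 + 1
  3 = 3 · 1 + 0
gcd(259, 62) = 1.
Track Bezout coefficients alongside the remainders: start with r₀ = 259 = a·1 + b·0 (s = 1, t = 0) and r₁ = 62 = a·0 + b·1 (s = 0, t = 1); each new remainder r_{k+1} = r_{k-1} − q_k·r_k inherits s_{k+1} = s_{k-1} − q_k·s_k, t_{k+1} = t_{k-1} − q_k·t_k, so r_k = a·s_k + b·t_k at every step:
  q = 4: r = 11, s = 1 − 4·0 = 1, t = 0 − 4·1 = -4  (check: 259·1 + 62·(-4) = 11)
  q = 5: r = 7, s = 0 − 5·1 = -5, t = 1 − 5·(-4) = 21  (check: 259·(-5) + 62·21 = 7)
  q = 1: r = 4, s = 1 − 1·(-5) = 6, t = -4 − 1·21 = -25  (check: 259·6 + 62·(-25) = 4)
  q = 1: r = 3, s = -5 − 1·6 = -11, t = 21 − 1·(-25) = 46  (check: 259·(-11) + 62·46 = 3)
  q = 1: r = 1, s = 6 − 1·(-11) = 17, t = -25 − 1·46 = -71  (check: 259·17 + 62·(-71) = 1)
The row with r = 1 (the gcd) gives the Bezout coefficients s = 17, t = -71.
Result: 259 · (17) + 62 · (-71) = 1.

gcd(259, 62) = 1; s = 17, t = -71 (check: 259·17 + 62·(-71) = 1).


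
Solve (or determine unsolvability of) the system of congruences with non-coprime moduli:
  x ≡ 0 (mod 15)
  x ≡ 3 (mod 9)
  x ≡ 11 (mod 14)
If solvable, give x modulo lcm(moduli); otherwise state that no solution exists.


Moduli 15, 9, 14 are not pairwise coprime, so CRT works modulo lcm(m_i) when all pairwise compatibility conditions hold.
Pairwise compatibility: gcd(m_i, m_j) must divide a_i - a_j for every pair.
Merge one congruence at a time:
  Start: x ≡ 0 (mod 15).
  Combine with x ≡ 3 (mod 9): gcd(15, 9) = 3; 3 - 0 = 3, which IS divisible by 3, so compatible.
    Write x = 0 + 15·t and substitute into x ≡ 3 (mod 9): 15·t ≡ 3 − 0 = 3 (mod 9).
    Divide the congruence (and modulus) by g = 3: 5·t ≡ 1 (mod 3).
    Reduce coefficients mod 3: 2·t ≡ 1 (mod 3).
    The inverse of 2 mod 3 is 2 (since 2·2 = 4 = 1·3 + 1), so t ≡ 2·1 = 2 ≡ 2 (mod 3).
    Then x = 0 + 15·2 = 30, valid modulo lcm(15, 9) = 45: x ≡ 30 (mod 45).
  Combine with x ≡ 11 (mod 14): gcd(45, 14) = 1; 11 - 30 = -19, which IS divisible by 1, so compatible.
    Write x = 30 + 45·t and substitute into x ≡ 11 (mod 14): 45·t ≡ 11 − 30 = -19 (mod 14).
    Reduce coefficients mod 14: 3·t ≡ 9 (mod 14).
    The inverse of 3 mod 14 is 5 (since 3·5 = 15 = 1·14 + 1), so t ≡ 5·9 = 45 ≡ 3 (mod 14).
    Then x = 30 + 45·3 = 165, valid modulo lcm(45, 14) = 630: x ≡ 165 (mod 630).
Verify: 165 mod 15 = 0, 165 mod 9 = 3, 165 mod 14 = 11.

x ≡ 165 (mod 630).


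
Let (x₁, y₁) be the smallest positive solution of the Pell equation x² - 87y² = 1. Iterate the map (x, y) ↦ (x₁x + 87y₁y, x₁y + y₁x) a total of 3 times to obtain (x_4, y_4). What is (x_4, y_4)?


Step 1: Find the fundamental solution (x₁, y₁) of x² - 87y² = 1.
  Expand √87 as a continued fraction. a₀ = ⌊√87⌋ = 9; iterate m_{k+1} = d_k·a_k − m_k, d_{k+1} = (87 − m_{k+1}²)/d_k, a_{k+1} = ⌊(a₀ + m_{k+1})/d_{k+1}⌋ (starting m₀ = 0, d₀ = 1), with convergents p_k = a_k·p_{k-1} + p_{k-2}, q_k = a_k·q_{k-1} + q_{k-2} (p₋₁ = 1, q₋₁ = 0):
  k = 0: a₀ = 9; p₀/q₀ = 9/1; p₀² − 87·q₀² = 81 − 87 = -6.
  k = 1: m = 9, d = 6, a = ⌊(9 + 9)/6⌋ = 3; p/q = (3·9 + 1)/(3·1 + 0) = 28/3; p² − 87·q² = 784 − 783 = 1.
  The first convergent with p² − 87·q² = 1 gives the fundamental solution (x₁, y₁) = (28, 3).
Step 2: Apply the recurrence (x_{n+1}, y_{n+1}) = (x₁x_n + 87y₁y_n, x₁y_n + y₁x_n) repeatedly.
  From (x_1, y_1) = (28, 3): x_2 = 28·28 + 87·3·3 = 1567; y_2 = 28·3 + 3·28 = 168.
  From (x_2, y_2) = (1567, 168): x_3 = 28·1567 + 87·3·168 = 87724; y_3 = 28·168 + 3·1567 = 9405.
  From (x_3, y_3) = (87724, 9405): x_4 = 28·87724 + 87·3·9405 = 4910977; y_4 = 28·9405 + 3·87724 = 526512.
Step 3: Verify x_4² - 87·y_4² = 24117695094529 - 24117695094528 = 1 (should be 1). ✓

(x_1, y_1) = (28, 3); (x_4, y_4) = (4910977, 526512).


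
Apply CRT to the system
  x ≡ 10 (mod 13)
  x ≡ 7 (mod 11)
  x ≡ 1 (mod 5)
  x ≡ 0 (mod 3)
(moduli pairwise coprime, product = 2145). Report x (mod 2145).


Product of moduli M = 13 · 11 · 5 · 3 = 2145.
Merge one congruence at a time:
  Start: x ≡ 10 (mod 13).
  Combine with x ≡ 7 (mod 11); new modulus lcm = 143.
    Write x = 10 + 13·t and substitute into x ≡ 7 (mod 11): 13·t ≡ 7 − 10 = -3 (mod 11).
    Reduce coefficients mod 11: 2·t ≡ 8 (mod 11).
    The inverse of 2 mod 11 is 6 (since 2·6 = 12 = 1·11 + 1), so t ≡ 6·8 = 48 ≡ 4 (mod 11).
    Then x = 10 + 13·4 = 62, valid modulo lcm(13, 11) = 143: x ≡ 62 (mod 143).
  Combine with x ≡ 1 (mod 5); new modulus lcm = 715.
    Write x = 62 + 143·t and substitute into x ≡ 1 (mod 5): 143·t ≡ 1 − 62 = -61 (mod 5).
    Reduce coefficients mod 5: 3·t ≡ 4 (mod 5).
    The inverse of 3 mod 5 is 2 (since 3·2 = 6 = 1·5 + 1), so t ≡ 2·4 = 8 ≡ 3 (mod 5).
    Then x = 62 + 143·3 = 491, valid modulo lcm(143, 5) = 715: x ≡ 491 (mod 715).
  Combine with x ≡ 0 (mod 3); new modulus lcm = 2145.
    Write x = 491 + 715·t and substitute into x ≡ 0 (mod 3): 715·t ≡ 0 − 491 = -491 (mod 3).
    Reduce coefficients mod 3: 1·t ≡ 1 (mod 3).
    So t ≡ 1 (mod 3).
    Then x = 491 + 715·1 = 1206, valid modulo lcm(715, 3) = 2145: x ≡ 1206 (mod 2145).
Verify against each original: 1206 mod 13 = 10, 1206 mod 11 = 7, 1206 mod 5 = 1, 1206 mod 3 = 0.

x ≡ 1206 (mod 2145).


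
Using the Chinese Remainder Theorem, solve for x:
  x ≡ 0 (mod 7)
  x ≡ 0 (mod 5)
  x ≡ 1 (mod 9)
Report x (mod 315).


Moduli 7, 5, 9 are pairwise coprime; by CRT there is a unique solution modulo M = 7 · 5 · 9 = 315.
Solve pairwise, accumulating the modulus:
  Start with x ≡ 0 (mod 7).
  Combine with x ≡ 0 (mod 5): since gcd(7, 5) = 1, we get a unique residue mod 35.
    Write x = 0 + 7·t and substitute into x ≡ 0 (mod 5): 7·t ≡ 0 − 0 = 0 (mod 5).
    Reduce coefficients mod 5: 2·t ≡ 0 (mod 5).
    The inverse of 2 mod 5 is 3 (since 2·3 = 6 = 1·5 + 1), so t ≡ 3·0 = 0 ≡ 0 (mod 5).
    Then x = 0 + 7·0 = 0, valid modulo lcm(7, 5) = 35: x ≡ 0 (mod 35).
  Combine with x ≡ 1 (mod 9): since gcd(35, 9) = 1, we get a unique residue mod 315.
    Write x = 0 + 35·t and substitute into x ≡ 1 (mod 9): 35·t ≡ 1 − 0 = 1 (mod 9).
    Reduce coefficients mod 9: 8·t ≡ 1 (mod 9).
    The inverse of 8 mod 9 is 8 (since 8·8 = 64 = 7·9 + 1), so t ≡ 8·1 = 8 ≡ 8 (mod 9).
    Then x = 0 + 35·8 = 280, valid modulo lcm(35, 9) = 315: x ≡ 280 (mod 315).
Verify: 280 mod 7 = 0 ✓, 280 mod 5 = 0 ✓, 280 mod 9 = 1 ✓.

x ≡ 280 (mod 315).


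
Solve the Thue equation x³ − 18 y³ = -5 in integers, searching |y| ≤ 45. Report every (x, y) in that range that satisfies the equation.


The equation is x³ - 18y³ = -5. For fixed y, x³ = 18·y³ − 5, so a solution requires the RHS to be a perfect cube.
Strategy: iterate y from -45 to 45, compute RHS = 18·y³ − 5, and check whether it is a (positive or negative) perfect cube.
Check small values of y:
  y = 0: RHS = -5 is not a perfect cube.
  y = 1: RHS = 13 is not a perfect cube.
  y = -1: RHS = -23 is not a perfect cube.
  y = 2: RHS = 139 is not a perfect cube.
  y = -2: RHS = -149 is not a perfect cube.
  y = 3: RHS = 481 is not a perfect cube.
  y = -3: RHS = -491 is not a perfect cube.
Continuing the search up to |y| = 45 finds no solutions either.
No (x, y) in the scanned range satisfies the equation.

No integer solutions with |y| ≤ 45.


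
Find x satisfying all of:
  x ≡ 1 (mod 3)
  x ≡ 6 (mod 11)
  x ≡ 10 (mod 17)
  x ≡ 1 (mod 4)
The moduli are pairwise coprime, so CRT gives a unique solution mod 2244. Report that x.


Product of moduli M = 3 · 11 · 17 · 4 = 2244.
Merge one congruence at a time:
  Start: x ≡ 1 (mod 3).
  Combine with x ≡ 6 (mod 11); new modulus lcm = 33.
    Write x = 1 + 3·t and substitute into x ≡ 6 (mod 11): 3·t ≡ 6 − 1 = 5 (mod 11).
    The inverse of 3 mod 11 is 4 (since 3·4 = 12 = 1·11 + 1), so t ≡ 4·5 = 20 ≡ 9 (mod 11).
    Then x = 1 + 3·9 = 28, valid modulo lcm(3, 11) = 33: x ≡ 28 (mod 33).
  Combine with x ≡ 10 (mod 17); new modulus lcm = 561.
    Write x = 28 + 33·t and substitute into x ≡ 10 (mod 17): 33·t ≡ 10 − 28 = -18 (mod 17).
    Reduce coefficients mod 17: 16·t ≡ 16 (mod 17).
    The inverse of 16 mod 17 is 16 (since 16·16 = 256 = 15·17 + 1), so t ≡ 16·16 = 256 ≡ 1 (mod 17).
    Then x = 28 + 33·1 = 61, valid modulo lcm(33, 17) = 561: x ≡ 61 (mod 561).
  Combine with x ≡ 1 (mod 4); new modulus lcm = 2244.
    Write x = 61 + 561·t and substitute into x ≡ 1 (mod 4): 561·t ≡ 1 − 61 = -60 (mod 4).
    Reduce coefficients mod 4: 1·t ≡ 0 (mod 4).
    So t ≡ 0 (mod 4).
    Then x = 61 + 561·0 = 61, valid modulo lcm(561, 4) = 2244: x ≡ 61 (mod 2244).
Verify against each original: 61 mod 3 = 1, 61 mod 11 = 6, 61 mod 17 = 10, 61 mod 4 = 1.

x ≡ 61 (mod 2244).


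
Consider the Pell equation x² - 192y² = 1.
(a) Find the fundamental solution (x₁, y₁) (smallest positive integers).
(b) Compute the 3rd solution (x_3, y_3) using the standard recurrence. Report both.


Step 1: Find the fundamental solution (x₁, y₁) of x² - 192y² = 1.
  Expand √192 as a continued fraction. a₀ = ⌊√192⌋ = 13; iterate m_{k+1} = d_k·a_k − m_k, d_{k+1} = (192 − m_{k+1}²)/d_k, a_{k+1} = ⌊(a₀ + m_{k+1})/d_{k+1}⌋ (starting m₀ = 0, d₀ = 1), with convergents p_k = a_k·p_{k-1} + p_{k-2}, q_k = a_k·q_{k-1} + q_{k-2} (p₋₁ = 1, q₋₁ = 0):
  k = 0: a₀ = 13; p₀/q₀ = 13/1; p₀² − 192·q₀² = 169 − 192 = -23.
  k = 1: m = 13, d = 23, a = ⌊(13 + 13)/23⌋ = 1; p/q = (1·13 + 1)/(1·1 + 0) = 14/1; p² − 192·q² = 196 − 192 = 4.
  k = 2: m = 10, d = 4, a = ⌊(13 + 10)/4⌋ = 5; p/q = (5·14 + 13)/(5·1 + 1) = 83/6; p² − 192·q² = 6889 − 6912 = -23.
  k = 3: m = 10, d = 23, a = ⌊(13 + 10)/23⌋ = 1; p/q = (1·83 + 14)/(1·6 + 1) = 97/7; p² − 192·q² = 9409 − 9408 = 1.
  The first convergent with p² − 192·q² = 1 gives the fundamental solution (x₁, y₁) = (97, 7).
Step 2: Apply the recurrence (x_{n+1}, y_{n+1}) = (x₁x_n + 192y₁y_n, x₁y_n + y₁x_n) repeatedly.
  From (x_1, y_1) = (97, 7): x_2 = 97·97 + 192·7·7 = 18817; y_2 = 97·7 + 7·97 = 1358.
  From (x_2, y_2) = (18817, 1358): x_3 = 97·18817 + 192·7·1358 = 3650401; y_3 = 97·1358 + 7·18817 = 263445.
Step 3: Verify x_3² - 192·y_3² = 13325427460801 - 13325427460800 = 1 (should be 1). ✓

(x_1, y_1) = (97, 7); (x_3, y_3) = (3650401, 263445).
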